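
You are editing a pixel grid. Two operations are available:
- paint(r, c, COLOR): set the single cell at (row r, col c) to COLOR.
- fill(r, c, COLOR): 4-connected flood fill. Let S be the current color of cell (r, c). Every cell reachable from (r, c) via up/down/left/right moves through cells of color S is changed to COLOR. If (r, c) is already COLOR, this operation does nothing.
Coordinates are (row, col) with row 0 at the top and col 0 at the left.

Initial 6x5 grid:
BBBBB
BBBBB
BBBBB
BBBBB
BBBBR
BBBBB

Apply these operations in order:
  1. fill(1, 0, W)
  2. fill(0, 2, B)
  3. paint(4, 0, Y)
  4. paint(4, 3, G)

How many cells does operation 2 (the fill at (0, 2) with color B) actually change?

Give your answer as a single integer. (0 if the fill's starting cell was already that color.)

After op 1 fill(1,0,W) [29 cells changed]:
WWWWW
WWWWW
WWWWW
WWWWW
WWWWR
WWWWW
After op 2 fill(0,2,B) [29 cells changed]:
BBBBB
BBBBB
BBBBB
BBBBB
BBBBR
BBBBB

Answer: 29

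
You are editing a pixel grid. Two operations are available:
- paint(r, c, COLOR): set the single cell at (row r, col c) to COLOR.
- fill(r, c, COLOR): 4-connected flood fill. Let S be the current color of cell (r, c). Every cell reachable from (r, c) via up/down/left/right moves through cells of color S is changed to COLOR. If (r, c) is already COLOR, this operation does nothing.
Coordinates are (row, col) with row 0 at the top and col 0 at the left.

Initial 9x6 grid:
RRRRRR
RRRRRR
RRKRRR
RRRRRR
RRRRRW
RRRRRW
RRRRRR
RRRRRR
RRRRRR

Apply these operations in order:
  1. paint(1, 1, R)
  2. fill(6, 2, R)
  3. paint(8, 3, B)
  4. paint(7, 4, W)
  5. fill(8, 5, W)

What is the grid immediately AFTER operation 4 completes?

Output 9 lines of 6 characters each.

Answer: RRRRRR
RRRRRR
RRKRRR
RRRRRR
RRRRRW
RRRRRW
RRRRRR
RRRRWR
RRRBRR

Derivation:
After op 1 paint(1,1,R):
RRRRRR
RRRRRR
RRKRRR
RRRRRR
RRRRRW
RRRRRW
RRRRRR
RRRRRR
RRRRRR
After op 2 fill(6,2,R) [0 cells changed]:
RRRRRR
RRRRRR
RRKRRR
RRRRRR
RRRRRW
RRRRRW
RRRRRR
RRRRRR
RRRRRR
After op 3 paint(8,3,B):
RRRRRR
RRRRRR
RRKRRR
RRRRRR
RRRRRW
RRRRRW
RRRRRR
RRRRRR
RRRBRR
After op 4 paint(7,4,W):
RRRRRR
RRRRRR
RRKRRR
RRRRRR
RRRRRW
RRRRRW
RRRRRR
RRRRWR
RRRBRR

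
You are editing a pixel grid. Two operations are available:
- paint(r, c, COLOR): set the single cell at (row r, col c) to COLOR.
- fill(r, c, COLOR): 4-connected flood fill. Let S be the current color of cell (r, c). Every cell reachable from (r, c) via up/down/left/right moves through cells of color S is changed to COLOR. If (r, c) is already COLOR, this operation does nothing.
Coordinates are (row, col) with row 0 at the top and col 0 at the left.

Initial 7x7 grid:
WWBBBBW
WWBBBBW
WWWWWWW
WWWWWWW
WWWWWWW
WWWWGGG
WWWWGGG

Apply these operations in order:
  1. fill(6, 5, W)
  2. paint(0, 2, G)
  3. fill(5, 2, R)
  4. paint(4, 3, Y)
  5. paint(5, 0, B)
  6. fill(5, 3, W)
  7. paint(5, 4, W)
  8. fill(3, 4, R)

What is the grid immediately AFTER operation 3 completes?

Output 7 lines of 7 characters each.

After op 1 fill(6,5,W) [6 cells changed]:
WWBBBBW
WWBBBBW
WWWWWWW
WWWWWWW
WWWWWWW
WWWWWWW
WWWWWWW
After op 2 paint(0,2,G):
WWGBBBW
WWBBBBW
WWWWWWW
WWWWWWW
WWWWWWW
WWWWWWW
WWWWWWW
After op 3 fill(5,2,R) [41 cells changed]:
RRGBBBR
RRBBBBR
RRRRRRR
RRRRRRR
RRRRRRR
RRRRRRR
RRRRRRR

Answer: RRGBBBR
RRBBBBR
RRRRRRR
RRRRRRR
RRRRRRR
RRRRRRR
RRRRRRR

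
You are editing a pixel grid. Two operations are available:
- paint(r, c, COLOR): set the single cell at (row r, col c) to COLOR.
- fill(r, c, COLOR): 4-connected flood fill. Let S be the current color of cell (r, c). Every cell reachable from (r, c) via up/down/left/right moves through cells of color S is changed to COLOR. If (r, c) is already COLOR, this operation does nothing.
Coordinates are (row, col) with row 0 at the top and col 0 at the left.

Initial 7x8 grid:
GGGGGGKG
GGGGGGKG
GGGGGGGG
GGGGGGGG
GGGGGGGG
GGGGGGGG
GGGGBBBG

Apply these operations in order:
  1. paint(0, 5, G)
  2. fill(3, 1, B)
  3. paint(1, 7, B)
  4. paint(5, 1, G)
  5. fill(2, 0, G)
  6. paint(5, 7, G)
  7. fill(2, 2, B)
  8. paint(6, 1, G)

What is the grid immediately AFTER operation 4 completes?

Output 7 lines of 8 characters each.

Answer: BBBBBBKB
BBBBBBKB
BBBBBBBB
BBBBBBBB
BBBBBBBB
BGBBBBBB
BBBBBBBB

Derivation:
After op 1 paint(0,5,G):
GGGGGGKG
GGGGGGKG
GGGGGGGG
GGGGGGGG
GGGGGGGG
GGGGGGGG
GGGGBBBG
After op 2 fill(3,1,B) [51 cells changed]:
BBBBBBKB
BBBBBBKB
BBBBBBBB
BBBBBBBB
BBBBBBBB
BBBBBBBB
BBBBBBBB
After op 3 paint(1,7,B):
BBBBBBKB
BBBBBBKB
BBBBBBBB
BBBBBBBB
BBBBBBBB
BBBBBBBB
BBBBBBBB
After op 4 paint(5,1,G):
BBBBBBKB
BBBBBBKB
BBBBBBBB
BBBBBBBB
BBBBBBBB
BGBBBBBB
BBBBBBBB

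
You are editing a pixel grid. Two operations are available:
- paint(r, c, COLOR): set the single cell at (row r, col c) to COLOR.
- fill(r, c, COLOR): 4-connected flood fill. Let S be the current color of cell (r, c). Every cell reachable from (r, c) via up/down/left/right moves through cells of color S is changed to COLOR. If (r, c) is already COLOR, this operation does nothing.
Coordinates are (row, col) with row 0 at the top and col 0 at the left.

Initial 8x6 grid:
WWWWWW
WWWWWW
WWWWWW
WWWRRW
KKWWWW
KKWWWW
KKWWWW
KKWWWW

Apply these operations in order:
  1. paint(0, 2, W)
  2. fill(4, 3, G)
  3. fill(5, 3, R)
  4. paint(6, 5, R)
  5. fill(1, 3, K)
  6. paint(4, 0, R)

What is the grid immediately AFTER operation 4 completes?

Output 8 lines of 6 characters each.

After op 1 paint(0,2,W):
WWWWWW
WWWWWW
WWWWWW
WWWRRW
KKWWWW
KKWWWW
KKWWWW
KKWWWW
After op 2 fill(4,3,G) [38 cells changed]:
GGGGGG
GGGGGG
GGGGGG
GGGRRG
KKGGGG
KKGGGG
KKGGGG
KKGGGG
After op 3 fill(5,3,R) [38 cells changed]:
RRRRRR
RRRRRR
RRRRRR
RRRRRR
KKRRRR
KKRRRR
KKRRRR
KKRRRR
After op 4 paint(6,5,R):
RRRRRR
RRRRRR
RRRRRR
RRRRRR
KKRRRR
KKRRRR
KKRRRR
KKRRRR

Answer: RRRRRR
RRRRRR
RRRRRR
RRRRRR
KKRRRR
KKRRRR
KKRRRR
KKRRRR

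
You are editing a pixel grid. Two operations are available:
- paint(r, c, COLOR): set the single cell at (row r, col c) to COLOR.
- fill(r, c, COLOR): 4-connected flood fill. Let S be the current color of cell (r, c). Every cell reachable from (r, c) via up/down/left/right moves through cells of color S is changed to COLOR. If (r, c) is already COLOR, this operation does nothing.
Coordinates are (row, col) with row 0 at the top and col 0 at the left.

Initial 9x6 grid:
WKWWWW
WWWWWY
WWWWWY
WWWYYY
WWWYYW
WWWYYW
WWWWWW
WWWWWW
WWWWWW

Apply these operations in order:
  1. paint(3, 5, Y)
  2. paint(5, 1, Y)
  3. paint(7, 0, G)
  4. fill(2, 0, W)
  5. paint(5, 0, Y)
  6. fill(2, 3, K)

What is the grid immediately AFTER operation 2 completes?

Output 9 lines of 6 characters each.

After op 1 paint(3,5,Y):
WKWWWW
WWWWWY
WWWWWY
WWWYYY
WWWYYW
WWWYYW
WWWWWW
WWWWWW
WWWWWW
After op 2 paint(5,1,Y):
WKWWWW
WWWWWY
WWWWWY
WWWYYY
WWWYYW
WYWYYW
WWWWWW
WWWWWW
WWWWWW

Answer: WKWWWW
WWWWWY
WWWWWY
WWWYYY
WWWYYW
WYWYYW
WWWWWW
WWWWWW
WWWWWW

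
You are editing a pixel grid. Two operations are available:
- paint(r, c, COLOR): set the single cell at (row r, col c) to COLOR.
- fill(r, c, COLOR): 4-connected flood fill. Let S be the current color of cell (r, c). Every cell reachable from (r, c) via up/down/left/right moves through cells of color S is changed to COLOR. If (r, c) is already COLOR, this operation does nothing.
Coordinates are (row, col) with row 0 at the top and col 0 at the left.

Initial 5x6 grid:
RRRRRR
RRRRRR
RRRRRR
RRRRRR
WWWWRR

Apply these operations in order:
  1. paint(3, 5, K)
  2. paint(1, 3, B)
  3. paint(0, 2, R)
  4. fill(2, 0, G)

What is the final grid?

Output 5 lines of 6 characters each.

Answer: GGGGGG
GGGBGG
GGGGGG
GGGGGK
WWWWGG

Derivation:
After op 1 paint(3,5,K):
RRRRRR
RRRRRR
RRRRRR
RRRRRK
WWWWRR
After op 2 paint(1,3,B):
RRRRRR
RRRBRR
RRRRRR
RRRRRK
WWWWRR
After op 3 paint(0,2,R):
RRRRRR
RRRBRR
RRRRRR
RRRRRK
WWWWRR
After op 4 fill(2,0,G) [24 cells changed]:
GGGGGG
GGGBGG
GGGGGG
GGGGGK
WWWWGG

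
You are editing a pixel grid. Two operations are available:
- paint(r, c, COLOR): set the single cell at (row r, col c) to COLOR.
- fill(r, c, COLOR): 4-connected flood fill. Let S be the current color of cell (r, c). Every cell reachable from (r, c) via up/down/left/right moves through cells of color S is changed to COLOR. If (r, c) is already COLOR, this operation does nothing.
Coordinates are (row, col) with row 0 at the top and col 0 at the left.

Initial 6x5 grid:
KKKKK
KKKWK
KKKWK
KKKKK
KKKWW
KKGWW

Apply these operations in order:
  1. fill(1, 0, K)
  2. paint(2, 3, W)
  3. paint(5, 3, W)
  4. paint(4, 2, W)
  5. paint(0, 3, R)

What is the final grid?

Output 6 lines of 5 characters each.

Answer: KKKRK
KKKWK
KKKWK
KKKKK
KKWWW
KKGWW

Derivation:
After op 1 fill(1,0,K) [0 cells changed]:
KKKKK
KKKWK
KKKWK
KKKKK
KKKWW
KKGWW
After op 2 paint(2,3,W):
KKKKK
KKKWK
KKKWK
KKKKK
KKKWW
KKGWW
After op 3 paint(5,3,W):
KKKKK
KKKWK
KKKWK
KKKKK
KKKWW
KKGWW
After op 4 paint(4,2,W):
KKKKK
KKKWK
KKKWK
KKKKK
KKWWW
KKGWW
After op 5 paint(0,3,R):
KKKRK
KKKWK
KKKWK
KKKKK
KKWWW
KKGWW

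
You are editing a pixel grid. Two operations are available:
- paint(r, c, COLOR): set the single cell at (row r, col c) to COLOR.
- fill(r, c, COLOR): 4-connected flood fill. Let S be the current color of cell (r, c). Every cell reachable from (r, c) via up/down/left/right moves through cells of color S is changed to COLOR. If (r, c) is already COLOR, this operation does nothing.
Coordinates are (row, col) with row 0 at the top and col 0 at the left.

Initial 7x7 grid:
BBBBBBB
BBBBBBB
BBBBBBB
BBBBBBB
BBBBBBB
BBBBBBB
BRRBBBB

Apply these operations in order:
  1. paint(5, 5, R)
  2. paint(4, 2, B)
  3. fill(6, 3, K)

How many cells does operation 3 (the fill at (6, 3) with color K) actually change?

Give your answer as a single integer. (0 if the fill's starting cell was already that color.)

After op 1 paint(5,5,R):
BBBBBBB
BBBBBBB
BBBBBBB
BBBBBBB
BBBBBBB
BBBBBRB
BRRBBBB
After op 2 paint(4,2,B):
BBBBBBB
BBBBBBB
BBBBBBB
BBBBBBB
BBBBBBB
BBBBBRB
BRRBBBB
After op 3 fill(6,3,K) [46 cells changed]:
KKKKKKK
KKKKKKK
KKKKKKK
KKKKKKK
KKKKKKK
KKKKKRK
KRRKKKK

Answer: 46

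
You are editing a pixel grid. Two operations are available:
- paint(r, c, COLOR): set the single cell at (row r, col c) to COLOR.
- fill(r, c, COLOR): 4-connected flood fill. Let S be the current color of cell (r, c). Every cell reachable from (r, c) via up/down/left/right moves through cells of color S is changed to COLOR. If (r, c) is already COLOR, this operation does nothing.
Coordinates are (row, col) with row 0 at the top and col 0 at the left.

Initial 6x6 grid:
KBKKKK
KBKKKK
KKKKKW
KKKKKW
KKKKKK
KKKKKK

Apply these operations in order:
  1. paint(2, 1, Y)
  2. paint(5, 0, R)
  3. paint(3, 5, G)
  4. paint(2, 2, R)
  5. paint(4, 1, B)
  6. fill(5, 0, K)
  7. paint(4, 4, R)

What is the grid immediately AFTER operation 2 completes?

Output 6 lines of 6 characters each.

After op 1 paint(2,1,Y):
KBKKKK
KBKKKK
KYKKKW
KKKKKW
KKKKKK
KKKKKK
After op 2 paint(5,0,R):
KBKKKK
KBKKKK
KYKKKW
KKKKKW
KKKKKK
RKKKKK

Answer: KBKKKK
KBKKKK
KYKKKW
KKKKKW
KKKKKK
RKKKKK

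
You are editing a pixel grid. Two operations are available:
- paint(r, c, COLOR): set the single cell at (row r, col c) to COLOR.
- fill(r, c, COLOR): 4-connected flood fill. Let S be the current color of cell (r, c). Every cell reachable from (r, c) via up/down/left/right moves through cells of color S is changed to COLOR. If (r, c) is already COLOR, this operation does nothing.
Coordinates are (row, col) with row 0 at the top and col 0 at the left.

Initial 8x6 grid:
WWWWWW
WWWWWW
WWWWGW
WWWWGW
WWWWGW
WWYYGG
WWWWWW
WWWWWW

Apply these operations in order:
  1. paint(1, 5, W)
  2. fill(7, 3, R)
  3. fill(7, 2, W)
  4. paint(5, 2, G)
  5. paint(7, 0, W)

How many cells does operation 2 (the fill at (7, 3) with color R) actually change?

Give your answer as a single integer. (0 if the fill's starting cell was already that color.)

Answer: 41

Derivation:
After op 1 paint(1,5,W):
WWWWWW
WWWWWW
WWWWGW
WWWWGW
WWWWGW
WWYYGG
WWWWWW
WWWWWW
After op 2 fill(7,3,R) [41 cells changed]:
RRRRRR
RRRRRR
RRRRGR
RRRRGR
RRRRGR
RRYYGG
RRRRRR
RRRRRR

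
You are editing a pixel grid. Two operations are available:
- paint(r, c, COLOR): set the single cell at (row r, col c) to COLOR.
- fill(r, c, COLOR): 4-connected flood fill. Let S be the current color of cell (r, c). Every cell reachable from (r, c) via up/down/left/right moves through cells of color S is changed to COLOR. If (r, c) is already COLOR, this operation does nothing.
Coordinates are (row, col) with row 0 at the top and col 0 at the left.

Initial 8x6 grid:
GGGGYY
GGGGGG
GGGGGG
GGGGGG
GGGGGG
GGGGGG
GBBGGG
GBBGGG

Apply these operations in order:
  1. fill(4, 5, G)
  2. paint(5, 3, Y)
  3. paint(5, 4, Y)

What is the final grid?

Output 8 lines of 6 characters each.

Answer: GGGGYY
GGGGGG
GGGGGG
GGGGGG
GGGGGG
GGGYYG
GBBGGG
GBBGGG

Derivation:
After op 1 fill(4,5,G) [0 cells changed]:
GGGGYY
GGGGGG
GGGGGG
GGGGGG
GGGGGG
GGGGGG
GBBGGG
GBBGGG
After op 2 paint(5,3,Y):
GGGGYY
GGGGGG
GGGGGG
GGGGGG
GGGGGG
GGGYGG
GBBGGG
GBBGGG
After op 3 paint(5,4,Y):
GGGGYY
GGGGGG
GGGGGG
GGGGGG
GGGGGG
GGGYYG
GBBGGG
GBBGGG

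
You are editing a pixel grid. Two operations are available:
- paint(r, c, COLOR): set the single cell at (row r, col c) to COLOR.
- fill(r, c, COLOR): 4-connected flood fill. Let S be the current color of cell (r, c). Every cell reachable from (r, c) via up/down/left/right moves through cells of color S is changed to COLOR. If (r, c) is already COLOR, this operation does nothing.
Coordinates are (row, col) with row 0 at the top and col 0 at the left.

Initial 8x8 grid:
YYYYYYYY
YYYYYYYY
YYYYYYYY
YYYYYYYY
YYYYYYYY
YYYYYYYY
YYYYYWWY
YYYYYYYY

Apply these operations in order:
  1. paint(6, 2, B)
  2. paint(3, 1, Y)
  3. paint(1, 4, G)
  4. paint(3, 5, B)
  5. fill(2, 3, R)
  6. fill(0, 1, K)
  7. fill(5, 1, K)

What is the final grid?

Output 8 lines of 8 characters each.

Answer: KKKKKKKK
KKKKGKKK
KKKKKKKK
KKKKKBKK
KKKKKKKK
KKKKKKKK
KKBKKWWK
KKKKKKKK

Derivation:
After op 1 paint(6,2,B):
YYYYYYYY
YYYYYYYY
YYYYYYYY
YYYYYYYY
YYYYYYYY
YYYYYYYY
YYBYYWWY
YYYYYYYY
After op 2 paint(3,1,Y):
YYYYYYYY
YYYYYYYY
YYYYYYYY
YYYYYYYY
YYYYYYYY
YYYYYYYY
YYBYYWWY
YYYYYYYY
After op 3 paint(1,4,G):
YYYYYYYY
YYYYGYYY
YYYYYYYY
YYYYYYYY
YYYYYYYY
YYYYYYYY
YYBYYWWY
YYYYYYYY
After op 4 paint(3,5,B):
YYYYYYYY
YYYYGYYY
YYYYYYYY
YYYYYBYY
YYYYYYYY
YYYYYYYY
YYBYYWWY
YYYYYYYY
After op 5 fill(2,3,R) [59 cells changed]:
RRRRRRRR
RRRRGRRR
RRRRRRRR
RRRRRBRR
RRRRRRRR
RRRRRRRR
RRBRRWWR
RRRRRRRR
After op 6 fill(0,1,K) [59 cells changed]:
KKKKKKKK
KKKKGKKK
KKKKKKKK
KKKKKBKK
KKKKKKKK
KKKKKKKK
KKBKKWWK
KKKKKKKK
After op 7 fill(5,1,K) [0 cells changed]:
KKKKKKKK
KKKKGKKK
KKKKKKKK
KKKKKBKK
KKKKKKKK
KKKKKKKK
KKBKKWWK
KKKKKKKK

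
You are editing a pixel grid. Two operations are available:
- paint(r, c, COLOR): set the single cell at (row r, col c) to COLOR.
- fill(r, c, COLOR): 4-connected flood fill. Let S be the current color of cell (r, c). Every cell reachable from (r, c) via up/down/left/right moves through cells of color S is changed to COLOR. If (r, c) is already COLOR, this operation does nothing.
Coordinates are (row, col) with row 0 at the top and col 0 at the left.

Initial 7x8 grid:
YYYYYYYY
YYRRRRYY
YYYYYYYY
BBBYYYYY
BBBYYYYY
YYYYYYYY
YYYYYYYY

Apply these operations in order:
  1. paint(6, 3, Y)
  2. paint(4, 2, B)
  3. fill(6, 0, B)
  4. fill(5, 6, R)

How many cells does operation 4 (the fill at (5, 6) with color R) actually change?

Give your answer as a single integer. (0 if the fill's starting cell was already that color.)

Answer: 52

Derivation:
After op 1 paint(6,3,Y):
YYYYYYYY
YYRRRRYY
YYYYYYYY
BBBYYYYY
BBBYYYYY
YYYYYYYY
YYYYYYYY
After op 2 paint(4,2,B):
YYYYYYYY
YYRRRRYY
YYYYYYYY
BBBYYYYY
BBBYYYYY
YYYYYYYY
YYYYYYYY
After op 3 fill(6,0,B) [46 cells changed]:
BBBBBBBB
BBRRRRBB
BBBBBBBB
BBBBBBBB
BBBBBBBB
BBBBBBBB
BBBBBBBB
After op 4 fill(5,6,R) [52 cells changed]:
RRRRRRRR
RRRRRRRR
RRRRRRRR
RRRRRRRR
RRRRRRRR
RRRRRRRR
RRRRRRRR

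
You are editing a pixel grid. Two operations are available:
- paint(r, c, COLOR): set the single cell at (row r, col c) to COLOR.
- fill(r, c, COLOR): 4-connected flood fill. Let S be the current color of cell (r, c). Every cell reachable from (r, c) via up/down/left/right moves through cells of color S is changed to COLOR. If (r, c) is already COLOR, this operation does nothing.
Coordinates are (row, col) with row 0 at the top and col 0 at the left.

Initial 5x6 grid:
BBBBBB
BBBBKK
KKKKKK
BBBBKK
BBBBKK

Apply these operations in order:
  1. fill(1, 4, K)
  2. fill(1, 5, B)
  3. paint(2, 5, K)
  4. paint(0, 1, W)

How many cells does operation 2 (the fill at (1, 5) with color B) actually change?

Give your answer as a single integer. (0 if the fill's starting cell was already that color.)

Answer: 12

Derivation:
After op 1 fill(1,4,K) [0 cells changed]:
BBBBBB
BBBBKK
KKKKKK
BBBBKK
BBBBKK
After op 2 fill(1,5,B) [12 cells changed]:
BBBBBB
BBBBBB
BBBBBB
BBBBBB
BBBBBB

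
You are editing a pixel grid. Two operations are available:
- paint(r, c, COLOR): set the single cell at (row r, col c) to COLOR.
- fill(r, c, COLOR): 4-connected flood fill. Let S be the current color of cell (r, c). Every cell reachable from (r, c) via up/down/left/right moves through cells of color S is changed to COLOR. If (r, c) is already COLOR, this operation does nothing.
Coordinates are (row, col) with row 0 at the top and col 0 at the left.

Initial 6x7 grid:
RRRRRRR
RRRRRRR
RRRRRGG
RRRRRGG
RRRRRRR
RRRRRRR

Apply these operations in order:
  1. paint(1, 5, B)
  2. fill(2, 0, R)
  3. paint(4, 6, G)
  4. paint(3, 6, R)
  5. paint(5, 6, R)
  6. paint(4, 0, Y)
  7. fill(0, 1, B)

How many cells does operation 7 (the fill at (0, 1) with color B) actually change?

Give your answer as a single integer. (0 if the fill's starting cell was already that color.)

Answer: 35

Derivation:
After op 1 paint(1,5,B):
RRRRRRR
RRRRRBR
RRRRRGG
RRRRRGG
RRRRRRR
RRRRRRR
After op 2 fill(2,0,R) [0 cells changed]:
RRRRRRR
RRRRRBR
RRRRRGG
RRRRRGG
RRRRRRR
RRRRRRR
After op 3 paint(4,6,G):
RRRRRRR
RRRRRBR
RRRRRGG
RRRRRGG
RRRRRRG
RRRRRRR
After op 4 paint(3,6,R):
RRRRRRR
RRRRRBR
RRRRRGG
RRRRRGR
RRRRRRG
RRRRRRR
After op 5 paint(5,6,R):
RRRRRRR
RRRRRBR
RRRRRGG
RRRRRGR
RRRRRRG
RRRRRRR
After op 6 paint(4,0,Y):
RRRRRRR
RRRRRBR
RRRRRGG
RRRRRGR
YRRRRRG
RRRRRRR
After op 7 fill(0,1,B) [35 cells changed]:
BBBBBBB
BBBBBBB
BBBBBGG
BBBBBGR
YBBBBBG
BBBBBBB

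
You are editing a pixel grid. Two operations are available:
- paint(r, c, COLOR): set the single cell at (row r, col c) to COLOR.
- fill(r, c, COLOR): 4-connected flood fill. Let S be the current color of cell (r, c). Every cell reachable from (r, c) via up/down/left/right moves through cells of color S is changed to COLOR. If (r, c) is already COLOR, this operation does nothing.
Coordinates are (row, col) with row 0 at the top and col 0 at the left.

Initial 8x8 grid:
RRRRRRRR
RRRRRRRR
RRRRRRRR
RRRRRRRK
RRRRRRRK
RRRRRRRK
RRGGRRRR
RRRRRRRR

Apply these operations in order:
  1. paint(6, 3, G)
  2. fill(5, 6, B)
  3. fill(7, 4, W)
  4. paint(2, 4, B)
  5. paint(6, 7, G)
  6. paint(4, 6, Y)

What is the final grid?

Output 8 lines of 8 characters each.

After op 1 paint(6,3,G):
RRRRRRRR
RRRRRRRR
RRRRRRRR
RRRRRRRK
RRRRRRRK
RRRRRRRK
RRGGRRRR
RRRRRRRR
After op 2 fill(5,6,B) [59 cells changed]:
BBBBBBBB
BBBBBBBB
BBBBBBBB
BBBBBBBK
BBBBBBBK
BBBBBBBK
BBGGBBBB
BBBBBBBB
After op 3 fill(7,4,W) [59 cells changed]:
WWWWWWWW
WWWWWWWW
WWWWWWWW
WWWWWWWK
WWWWWWWK
WWWWWWWK
WWGGWWWW
WWWWWWWW
After op 4 paint(2,4,B):
WWWWWWWW
WWWWWWWW
WWWWBWWW
WWWWWWWK
WWWWWWWK
WWWWWWWK
WWGGWWWW
WWWWWWWW
After op 5 paint(6,7,G):
WWWWWWWW
WWWWWWWW
WWWWBWWW
WWWWWWWK
WWWWWWWK
WWWWWWWK
WWGGWWWG
WWWWWWWW
After op 6 paint(4,6,Y):
WWWWWWWW
WWWWWWWW
WWWWBWWW
WWWWWWWK
WWWWWWYK
WWWWWWWK
WWGGWWWG
WWWWWWWW

Answer: WWWWWWWW
WWWWWWWW
WWWWBWWW
WWWWWWWK
WWWWWWYK
WWWWWWWK
WWGGWWWG
WWWWWWWW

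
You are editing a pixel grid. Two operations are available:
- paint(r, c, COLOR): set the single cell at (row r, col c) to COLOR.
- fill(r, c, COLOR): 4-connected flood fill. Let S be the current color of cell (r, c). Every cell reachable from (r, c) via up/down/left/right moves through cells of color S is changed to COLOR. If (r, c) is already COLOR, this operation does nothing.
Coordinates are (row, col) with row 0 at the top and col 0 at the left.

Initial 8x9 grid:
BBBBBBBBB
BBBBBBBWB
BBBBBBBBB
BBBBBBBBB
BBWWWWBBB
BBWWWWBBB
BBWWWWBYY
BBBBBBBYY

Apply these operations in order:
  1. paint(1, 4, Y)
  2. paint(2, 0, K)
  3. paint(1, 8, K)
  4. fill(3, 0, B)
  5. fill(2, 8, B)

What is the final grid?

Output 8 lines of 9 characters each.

After op 1 paint(1,4,Y):
BBBBBBBBB
BBBBYBBWB
BBBBBBBBB
BBBBBBBBB
BBWWWWBBB
BBWWWWBBB
BBWWWWBYY
BBBBBBBYY
After op 2 paint(2,0,K):
BBBBBBBBB
BBBBYBBWB
KBBBBBBBB
BBBBBBBBB
BBWWWWBBB
BBWWWWBBB
BBWWWWBYY
BBBBBBBYY
After op 3 paint(1,8,K):
BBBBBBBBB
BBBBYBBWK
KBBBBBBBB
BBBBBBBBB
BBWWWWBBB
BBWWWWBBB
BBWWWWBYY
BBBBBBBYY
After op 4 fill(3,0,B) [0 cells changed]:
BBBBBBBBB
BBBBYBBWK
KBBBBBBBB
BBBBBBBBB
BBWWWWBBB
BBWWWWBBB
BBWWWWBYY
BBBBBBBYY
After op 5 fill(2,8,B) [0 cells changed]:
BBBBBBBBB
BBBBYBBWK
KBBBBBBBB
BBBBBBBBB
BBWWWWBBB
BBWWWWBBB
BBWWWWBYY
BBBBBBBYY

Answer: BBBBBBBBB
BBBBYBBWK
KBBBBBBBB
BBBBBBBBB
BBWWWWBBB
BBWWWWBBB
BBWWWWBYY
BBBBBBBYY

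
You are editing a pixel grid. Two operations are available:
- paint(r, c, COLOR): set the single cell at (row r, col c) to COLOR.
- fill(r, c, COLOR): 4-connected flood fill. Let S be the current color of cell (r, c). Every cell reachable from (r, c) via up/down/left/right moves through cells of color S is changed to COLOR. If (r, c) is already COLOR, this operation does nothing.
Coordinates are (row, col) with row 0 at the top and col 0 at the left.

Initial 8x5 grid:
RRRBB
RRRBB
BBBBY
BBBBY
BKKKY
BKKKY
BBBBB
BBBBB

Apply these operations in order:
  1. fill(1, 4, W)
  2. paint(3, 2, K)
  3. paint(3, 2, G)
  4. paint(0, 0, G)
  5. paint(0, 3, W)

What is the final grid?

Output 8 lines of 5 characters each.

Answer: GRRWW
RRRWW
WWWWY
WWGWY
WKKKY
WKKKY
WWWWW
WWWWW

Derivation:
After op 1 fill(1,4,W) [24 cells changed]:
RRRWW
RRRWW
WWWWY
WWWWY
WKKKY
WKKKY
WWWWW
WWWWW
After op 2 paint(3,2,K):
RRRWW
RRRWW
WWWWY
WWKWY
WKKKY
WKKKY
WWWWW
WWWWW
After op 3 paint(3,2,G):
RRRWW
RRRWW
WWWWY
WWGWY
WKKKY
WKKKY
WWWWW
WWWWW
After op 4 paint(0,0,G):
GRRWW
RRRWW
WWWWY
WWGWY
WKKKY
WKKKY
WWWWW
WWWWW
After op 5 paint(0,3,W):
GRRWW
RRRWW
WWWWY
WWGWY
WKKKY
WKKKY
WWWWW
WWWWW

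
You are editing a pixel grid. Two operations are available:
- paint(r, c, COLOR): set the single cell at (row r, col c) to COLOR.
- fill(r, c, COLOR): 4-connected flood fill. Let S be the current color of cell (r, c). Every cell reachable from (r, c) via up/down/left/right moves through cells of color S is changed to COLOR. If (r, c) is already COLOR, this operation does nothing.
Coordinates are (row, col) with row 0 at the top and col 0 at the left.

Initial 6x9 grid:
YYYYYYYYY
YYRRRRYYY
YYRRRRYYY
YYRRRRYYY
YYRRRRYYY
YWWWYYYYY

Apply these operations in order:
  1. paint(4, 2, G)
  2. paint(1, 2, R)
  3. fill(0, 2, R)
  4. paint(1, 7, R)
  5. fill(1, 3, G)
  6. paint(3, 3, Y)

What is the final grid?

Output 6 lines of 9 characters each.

After op 1 paint(4,2,G):
YYYYYYYYY
YYRRRRYYY
YYRRRRYYY
YYRRRRYYY
YYGRRRYYY
YWWWYYYYY
After op 2 paint(1,2,R):
YYYYYYYYY
YYRRRRYYY
YYRRRRYYY
YYRRRRYYY
YYGRRRYYY
YWWWYYYYY
After op 3 fill(0,2,R) [35 cells changed]:
RRRRRRRRR
RRRRRRRRR
RRRRRRRRR
RRRRRRRRR
RRGRRRRRR
RWWWRRRRR
After op 4 paint(1,7,R):
RRRRRRRRR
RRRRRRRRR
RRRRRRRRR
RRRRRRRRR
RRGRRRRRR
RWWWRRRRR
After op 5 fill(1,3,G) [50 cells changed]:
GGGGGGGGG
GGGGGGGGG
GGGGGGGGG
GGGGGGGGG
GGGGGGGGG
GWWWGGGGG
After op 6 paint(3,3,Y):
GGGGGGGGG
GGGGGGGGG
GGGGGGGGG
GGGYGGGGG
GGGGGGGGG
GWWWGGGGG

Answer: GGGGGGGGG
GGGGGGGGG
GGGGGGGGG
GGGYGGGGG
GGGGGGGGG
GWWWGGGGG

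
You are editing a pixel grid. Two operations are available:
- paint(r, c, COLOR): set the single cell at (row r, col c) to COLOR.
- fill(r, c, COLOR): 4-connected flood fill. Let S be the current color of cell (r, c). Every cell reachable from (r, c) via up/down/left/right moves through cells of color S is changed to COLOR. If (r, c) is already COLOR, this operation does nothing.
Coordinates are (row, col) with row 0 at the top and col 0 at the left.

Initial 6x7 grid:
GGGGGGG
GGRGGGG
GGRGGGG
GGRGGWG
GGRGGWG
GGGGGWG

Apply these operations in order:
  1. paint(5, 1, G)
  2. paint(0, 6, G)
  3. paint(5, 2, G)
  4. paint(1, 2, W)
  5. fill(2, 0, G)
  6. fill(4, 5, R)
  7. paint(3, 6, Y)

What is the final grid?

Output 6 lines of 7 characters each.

Answer: GGGGGGG
GGWGGGG
GGRGGGG
GGRGGRY
GGRGGRG
GGGGGRG

Derivation:
After op 1 paint(5,1,G):
GGGGGGG
GGRGGGG
GGRGGGG
GGRGGWG
GGRGGWG
GGGGGWG
After op 2 paint(0,6,G):
GGGGGGG
GGRGGGG
GGRGGGG
GGRGGWG
GGRGGWG
GGGGGWG
After op 3 paint(5,2,G):
GGGGGGG
GGRGGGG
GGRGGGG
GGRGGWG
GGRGGWG
GGGGGWG
After op 4 paint(1,2,W):
GGGGGGG
GGWGGGG
GGRGGGG
GGRGGWG
GGRGGWG
GGGGGWG
After op 5 fill(2,0,G) [0 cells changed]:
GGGGGGG
GGWGGGG
GGRGGGG
GGRGGWG
GGRGGWG
GGGGGWG
After op 6 fill(4,5,R) [3 cells changed]:
GGGGGGG
GGWGGGG
GGRGGGG
GGRGGRG
GGRGGRG
GGGGGRG
After op 7 paint(3,6,Y):
GGGGGGG
GGWGGGG
GGRGGGG
GGRGGRY
GGRGGRG
GGGGGRG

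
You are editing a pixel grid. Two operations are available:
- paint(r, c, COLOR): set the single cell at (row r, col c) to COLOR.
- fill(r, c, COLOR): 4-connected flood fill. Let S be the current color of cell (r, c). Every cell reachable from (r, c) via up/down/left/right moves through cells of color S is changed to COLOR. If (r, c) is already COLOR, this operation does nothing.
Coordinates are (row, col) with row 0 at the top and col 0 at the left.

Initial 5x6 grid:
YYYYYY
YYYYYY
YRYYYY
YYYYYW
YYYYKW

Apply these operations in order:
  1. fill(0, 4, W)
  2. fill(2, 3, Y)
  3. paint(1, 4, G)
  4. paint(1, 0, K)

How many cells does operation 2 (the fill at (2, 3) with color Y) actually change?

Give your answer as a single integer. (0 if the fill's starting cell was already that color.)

Answer: 28

Derivation:
After op 1 fill(0,4,W) [26 cells changed]:
WWWWWW
WWWWWW
WRWWWW
WWWWWW
WWWWKW
After op 2 fill(2,3,Y) [28 cells changed]:
YYYYYY
YYYYYY
YRYYYY
YYYYYY
YYYYKY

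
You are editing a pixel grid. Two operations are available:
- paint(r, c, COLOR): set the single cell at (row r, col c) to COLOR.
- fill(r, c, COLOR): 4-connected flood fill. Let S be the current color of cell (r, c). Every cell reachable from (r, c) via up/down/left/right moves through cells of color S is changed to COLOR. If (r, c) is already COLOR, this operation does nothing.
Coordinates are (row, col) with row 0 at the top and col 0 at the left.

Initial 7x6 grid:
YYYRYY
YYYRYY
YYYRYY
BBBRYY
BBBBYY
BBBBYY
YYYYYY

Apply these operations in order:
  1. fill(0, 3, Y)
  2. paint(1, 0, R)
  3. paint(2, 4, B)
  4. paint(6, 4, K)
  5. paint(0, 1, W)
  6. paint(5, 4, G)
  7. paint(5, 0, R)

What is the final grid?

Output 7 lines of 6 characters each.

After op 1 fill(0,3,Y) [4 cells changed]:
YYYYYY
YYYYYY
YYYYYY
BBBYYY
BBBBYY
BBBBYY
YYYYYY
After op 2 paint(1,0,R):
YYYYYY
RYYYYY
YYYYYY
BBBYYY
BBBBYY
BBBBYY
YYYYYY
After op 3 paint(2,4,B):
YYYYYY
RYYYYY
YYYYBY
BBBYYY
BBBBYY
BBBBYY
YYYYYY
After op 4 paint(6,4,K):
YYYYYY
RYYYYY
YYYYBY
BBBYYY
BBBBYY
BBBBYY
YYYYKY
After op 5 paint(0,1,W):
YWYYYY
RYYYYY
YYYYBY
BBBYYY
BBBBYY
BBBBYY
YYYYKY
After op 6 paint(5,4,G):
YWYYYY
RYYYYY
YYYYBY
BBBYYY
BBBBYY
BBBBGY
YYYYKY
After op 7 paint(5,0,R):
YWYYYY
RYYYYY
YYYYBY
BBBYYY
BBBBYY
RBBBGY
YYYYKY

Answer: YWYYYY
RYYYYY
YYYYBY
BBBYYY
BBBBYY
RBBBGY
YYYYKY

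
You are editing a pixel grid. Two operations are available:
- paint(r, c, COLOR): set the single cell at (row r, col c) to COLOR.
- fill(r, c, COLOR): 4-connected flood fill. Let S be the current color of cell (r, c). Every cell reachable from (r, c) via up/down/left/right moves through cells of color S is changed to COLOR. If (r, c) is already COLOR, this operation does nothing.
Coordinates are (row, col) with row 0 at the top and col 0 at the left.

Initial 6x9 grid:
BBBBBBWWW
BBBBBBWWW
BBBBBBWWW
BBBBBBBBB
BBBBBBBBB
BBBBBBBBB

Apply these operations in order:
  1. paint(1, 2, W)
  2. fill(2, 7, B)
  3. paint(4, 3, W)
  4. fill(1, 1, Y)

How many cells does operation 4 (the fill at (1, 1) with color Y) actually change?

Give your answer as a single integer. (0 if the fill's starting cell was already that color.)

Answer: 52

Derivation:
After op 1 paint(1,2,W):
BBBBBBWWW
BBWBBBWWW
BBBBBBWWW
BBBBBBBBB
BBBBBBBBB
BBBBBBBBB
After op 2 fill(2,7,B) [9 cells changed]:
BBBBBBBBB
BBWBBBBBB
BBBBBBBBB
BBBBBBBBB
BBBBBBBBB
BBBBBBBBB
After op 3 paint(4,3,W):
BBBBBBBBB
BBWBBBBBB
BBBBBBBBB
BBBBBBBBB
BBBWBBBBB
BBBBBBBBB
After op 4 fill(1,1,Y) [52 cells changed]:
YYYYYYYYY
YYWYYYYYY
YYYYYYYYY
YYYYYYYYY
YYYWYYYYY
YYYYYYYYY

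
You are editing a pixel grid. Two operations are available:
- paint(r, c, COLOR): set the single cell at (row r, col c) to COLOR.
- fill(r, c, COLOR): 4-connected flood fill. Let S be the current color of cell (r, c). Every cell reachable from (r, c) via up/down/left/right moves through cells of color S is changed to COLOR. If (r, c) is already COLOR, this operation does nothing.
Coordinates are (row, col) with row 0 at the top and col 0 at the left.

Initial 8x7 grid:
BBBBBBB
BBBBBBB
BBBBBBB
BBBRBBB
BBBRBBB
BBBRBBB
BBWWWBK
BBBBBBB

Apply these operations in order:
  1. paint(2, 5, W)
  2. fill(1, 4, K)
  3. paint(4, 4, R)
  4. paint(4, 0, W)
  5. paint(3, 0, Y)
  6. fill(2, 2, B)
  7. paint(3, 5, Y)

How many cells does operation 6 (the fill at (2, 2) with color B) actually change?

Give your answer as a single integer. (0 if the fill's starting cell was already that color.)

After op 1 paint(2,5,W):
BBBBBBB
BBBBBBB
BBBBBWB
BBBRBBB
BBBRBBB
BBBRBBB
BBWWWBK
BBBBBBB
After op 2 fill(1,4,K) [48 cells changed]:
KKKKKKK
KKKKKKK
KKKKKWK
KKKRKKK
KKKRKKK
KKKRKKK
KKWWWKK
KKKKKKK
After op 3 paint(4,4,R):
KKKKKKK
KKKKKKK
KKKKKWK
KKKRKKK
KKKRRKK
KKKRKKK
KKWWWKK
KKKKKKK
After op 4 paint(4,0,W):
KKKKKKK
KKKKKKK
KKKKKWK
KKKRKKK
WKKRRKK
KKKRKKK
KKWWWKK
KKKKKKK
After op 5 paint(3,0,Y):
KKKKKKK
KKKKKKK
KKKKKWK
YKKRKKK
WKKRRKK
KKKRKKK
KKWWWKK
KKKKKKK
After op 6 fill(2,2,B) [46 cells changed]:
BBBBBBB
BBBBBBB
BBBBBWB
YBBRBBB
WBBRRBB
BBBRBBB
BBWWWBB
BBBBBBB

Answer: 46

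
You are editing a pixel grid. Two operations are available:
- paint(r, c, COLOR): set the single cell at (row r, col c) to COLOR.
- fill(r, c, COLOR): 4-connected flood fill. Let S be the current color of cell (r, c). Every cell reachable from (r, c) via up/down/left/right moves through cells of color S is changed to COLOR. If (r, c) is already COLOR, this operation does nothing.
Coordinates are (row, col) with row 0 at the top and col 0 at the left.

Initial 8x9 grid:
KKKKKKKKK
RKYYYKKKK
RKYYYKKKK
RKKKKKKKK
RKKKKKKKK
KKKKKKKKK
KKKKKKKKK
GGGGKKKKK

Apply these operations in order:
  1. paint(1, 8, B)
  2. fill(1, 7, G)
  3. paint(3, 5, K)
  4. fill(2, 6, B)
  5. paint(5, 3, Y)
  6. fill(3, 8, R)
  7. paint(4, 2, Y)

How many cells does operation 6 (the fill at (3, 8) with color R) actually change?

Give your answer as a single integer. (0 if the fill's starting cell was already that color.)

Answer: 60

Derivation:
After op 1 paint(1,8,B):
KKKKKKKKK
RKYYYKKKB
RKYYYKKKK
RKKKKKKKK
RKKKKKKKK
KKKKKKKKK
KKKKKKKKK
GGGGKKKKK
After op 2 fill(1,7,G) [57 cells changed]:
GGGGGGGGG
RGYYYGGGB
RGYYYGGGG
RGGGGGGGG
RGGGGGGGG
GGGGGGGGG
GGGGGGGGG
GGGGGGGGG
After op 3 paint(3,5,K):
GGGGGGGGG
RGYYYGGGB
RGYYYGGGG
RGGGGKGGG
RGGGGGGGG
GGGGGGGGG
GGGGGGGGG
GGGGGGGGG
After op 4 fill(2,6,B) [60 cells changed]:
BBBBBBBBB
RBYYYBBBB
RBYYYBBBB
RBBBBKBBB
RBBBBBBBB
BBBBBBBBB
BBBBBBBBB
BBBBBBBBB
After op 5 paint(5,3,Y):
BBBBBBBBB
RBYYYBBBB
RBYYYBBBB
RBBBBKBBB
RBBBBBBBB
BBBYBBBBB
BBBBBBBBB
BBBBBBBBB
After op 6 fill(3,8,R) [60 cells changed]:
RRRRRRRRR
RRYYYRRRR
RRYYYRRRR
RRRRRKRRR
RRRRRRRRR
RRRYRRRRR
RRRRRRRRR
RRRRRRRRR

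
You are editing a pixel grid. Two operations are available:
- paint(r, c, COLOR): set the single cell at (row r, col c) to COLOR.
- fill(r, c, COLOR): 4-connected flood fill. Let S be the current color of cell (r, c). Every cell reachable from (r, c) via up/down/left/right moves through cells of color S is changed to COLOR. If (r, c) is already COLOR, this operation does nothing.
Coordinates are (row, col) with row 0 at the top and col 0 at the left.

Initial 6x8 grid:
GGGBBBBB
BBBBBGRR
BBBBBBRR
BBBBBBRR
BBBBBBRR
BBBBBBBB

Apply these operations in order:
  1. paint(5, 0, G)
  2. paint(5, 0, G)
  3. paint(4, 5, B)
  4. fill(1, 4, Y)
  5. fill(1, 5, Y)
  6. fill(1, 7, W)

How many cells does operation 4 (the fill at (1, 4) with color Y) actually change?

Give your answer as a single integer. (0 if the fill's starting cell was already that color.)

Answer: 35

Derivation:
After op 1 paint(5,0,G):
GGGBBBBB
BBBBBGRR
BBBBBBRR
BBBBBBRR
BBBBBBRR
GBBBBBBB
After op 2 paint(5,0,G):
GGGBBBBB
BBBBBGRR
BBBBBBRR
BBBBBBRR
BBBBBBRR
GBBBBBBB
After op 3 paint(4,5,B):
GGGBBBBB
BBBBBGRR
BBBBBBRR
BBBBBBRR
BBBBBBRR
GBBBBBBB
After op 4 fill(1,4,Y) [35 cells changed]:
GGGYYYYY
YYYYYGRR
YYYYYYRR
YYYYYYRR
YYYYYYRR
GYYYYYYY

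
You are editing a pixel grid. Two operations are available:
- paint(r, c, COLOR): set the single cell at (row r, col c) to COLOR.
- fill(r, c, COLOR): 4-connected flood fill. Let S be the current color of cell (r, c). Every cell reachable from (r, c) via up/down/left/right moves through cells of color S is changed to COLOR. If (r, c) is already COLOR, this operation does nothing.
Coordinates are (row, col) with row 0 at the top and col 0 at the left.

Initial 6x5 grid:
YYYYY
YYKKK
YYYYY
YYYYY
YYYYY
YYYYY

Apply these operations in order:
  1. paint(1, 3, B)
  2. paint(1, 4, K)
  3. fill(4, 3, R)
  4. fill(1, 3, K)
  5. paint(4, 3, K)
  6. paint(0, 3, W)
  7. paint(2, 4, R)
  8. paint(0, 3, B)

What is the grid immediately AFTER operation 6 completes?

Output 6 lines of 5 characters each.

Answer: RRRWR
RRKKK
RRRRR
RRRRR
RRRKR
RRRRR

Derivation:
After op 1 paint(1,3,B):
YYYYY
YYKBK
YYYYY
YYYYY
YYYYY
YYYYY
After op 2 paint(1,4,K):
YYYYY
YYKBK
YYYYY
YYYYY
YYYYY
YYYYY
After op 3 fill(4,3,R) [27 cells changed]:
RRRRR
RRKBK
RRRRR
RRRRR
RRRRR
RRRRR
After op 4 fill(1,3,K) [1 cells changed]:
RRRRR
RRKKK
RRRRR
RRRRR
RRRRR
RRRRR
After op 5 paint(4,3,K):
RRRRR
RRKKK
RRRRR
RRRRR
RRRKR
RRRRR
After op 6 paint(0,3,W):
RRRWR
RRKKK
RRRRR
RRRRR
RRRKR
RRRRR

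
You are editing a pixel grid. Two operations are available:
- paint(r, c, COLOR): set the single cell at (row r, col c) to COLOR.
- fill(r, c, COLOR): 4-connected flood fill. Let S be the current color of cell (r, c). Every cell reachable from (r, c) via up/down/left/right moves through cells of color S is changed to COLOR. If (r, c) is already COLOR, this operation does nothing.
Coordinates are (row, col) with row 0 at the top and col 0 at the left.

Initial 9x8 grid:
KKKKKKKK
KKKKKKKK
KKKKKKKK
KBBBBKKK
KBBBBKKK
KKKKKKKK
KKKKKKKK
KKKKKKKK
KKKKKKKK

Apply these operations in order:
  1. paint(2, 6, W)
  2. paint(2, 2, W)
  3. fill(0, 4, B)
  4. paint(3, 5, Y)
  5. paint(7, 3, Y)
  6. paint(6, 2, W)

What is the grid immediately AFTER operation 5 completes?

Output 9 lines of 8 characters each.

After op 1 paint(2,6,W):
KKKKKKKK
KKKKKKKK
KKKKKKWK
KBBBBKKK
KBBBBKKK
KKKKKKKK
KKKKKKKK
KKKKKKKK
KKKKKKKK
After op 2 paint(2,2,W):
KKKKKKKK
KKKKKKKK
KKWKKKWK
KBBBBKKK
KBBBBKKK
KKKKKKKK
KKKKKKKK
KKKKKKKK
KKKKKKKK
After op 3 fill(0,4,B) [62 cells changed]:
BBBBBBBB
BBBBBBBB
BBWBBBWB
BBBBBBBB
BBBBBBBB
BBBBBBBB
BBBBBBBB
BBBBBBBB
BBBBBBBB
After op 4 paint(3,5,Y):
BBBBBBBB
BBBBBBBB
BBWBBBWB
BBBBBYBB
BBBBBBBB
BBBBBBBB
BBBBBBBB
BBBBBBBB
BBBBBBBB
After op 5 paint(7,3,Y):
BBBBBBBB
BBBBBBBB
BBWBBBWB
BBBBBYBB
BBBBBBBB
BBBBBBBB
BBBBBBBB
BBBYBBBB
BBBBBBBB

Answer: BBBBBBBB
BBBBBBBB
BBWBBBWB
BBBBBYBB
BBBBBBBB
BBBBBBBB
BBBBBBBB
BBBYBBBB
BBBBBBBB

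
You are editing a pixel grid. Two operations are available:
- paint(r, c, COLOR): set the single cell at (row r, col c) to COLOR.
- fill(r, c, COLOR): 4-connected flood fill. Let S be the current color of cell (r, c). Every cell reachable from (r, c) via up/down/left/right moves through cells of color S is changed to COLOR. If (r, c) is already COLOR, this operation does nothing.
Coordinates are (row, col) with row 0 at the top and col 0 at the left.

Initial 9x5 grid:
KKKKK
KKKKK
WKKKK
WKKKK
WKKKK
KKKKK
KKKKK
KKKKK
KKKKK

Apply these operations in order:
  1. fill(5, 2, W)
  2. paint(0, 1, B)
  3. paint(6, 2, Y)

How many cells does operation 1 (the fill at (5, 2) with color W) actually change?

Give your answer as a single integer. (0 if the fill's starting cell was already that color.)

Answer: 42

Derivation:
After op 1 fill(5,2,W) [42 cells changed]:
WWWWW
WWWWW
WWWWW
WWWWW
WWWWW
WWWWW
WWWWW
WWWWW
WWWWW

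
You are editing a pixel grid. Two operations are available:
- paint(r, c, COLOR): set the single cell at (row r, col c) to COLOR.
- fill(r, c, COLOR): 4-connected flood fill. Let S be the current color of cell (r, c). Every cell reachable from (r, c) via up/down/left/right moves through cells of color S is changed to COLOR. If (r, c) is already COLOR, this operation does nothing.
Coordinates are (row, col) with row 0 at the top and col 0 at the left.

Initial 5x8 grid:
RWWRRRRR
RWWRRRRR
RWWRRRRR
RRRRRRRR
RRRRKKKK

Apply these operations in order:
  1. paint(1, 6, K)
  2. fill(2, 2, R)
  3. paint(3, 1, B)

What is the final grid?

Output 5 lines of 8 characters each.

Answer: RRRRRRRR
RRRRRRKR
RRRRRRRR
RBRRRRRR
RRRRKKKK

Derivation:
After op 1 paint(1,6,K):
RWWRRRRR
RWWRRRKR
RWWRRRRR
RRRRRRRR
RRRRKKKK
After op 2 fill(2,2,R) [6 cells changed]:
RRRRRRRR
RRRRRRKR
RRRRRRRR
RRRRRRRR
RRRRKKKK
After op 3 paint(3,1,B):
RRRRRRRR
RRRRRRKR
RRRRRRRR
RBRRRRRR
RRRRKKKK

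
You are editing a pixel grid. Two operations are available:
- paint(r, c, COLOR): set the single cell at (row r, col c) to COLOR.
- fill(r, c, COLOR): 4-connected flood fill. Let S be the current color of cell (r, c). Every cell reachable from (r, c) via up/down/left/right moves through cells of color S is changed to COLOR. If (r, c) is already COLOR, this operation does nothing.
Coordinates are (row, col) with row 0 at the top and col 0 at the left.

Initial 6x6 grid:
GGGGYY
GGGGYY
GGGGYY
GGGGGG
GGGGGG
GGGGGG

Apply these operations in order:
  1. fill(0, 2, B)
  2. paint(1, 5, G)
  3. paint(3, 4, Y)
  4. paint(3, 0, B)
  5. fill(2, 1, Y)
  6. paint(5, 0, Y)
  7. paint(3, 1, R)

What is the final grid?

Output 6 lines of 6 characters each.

Answer: YYYYYY
YYYYYG
YYYYYY
YRYYYY
YYYYYY
YYYYYY

Derivation:
After op 1 fill(0,2,B) [30 cells changed]:
BBBBYY
BBBBYY
BBBBYY
BBBBBB
BBBBBB
BBBBBB
After op 2 paint(1,5,G):
BBBBYY
BBBBYG
BBBBYY
BBBBBB
BBBBBB
BBBBBB
After op 3 paint(3,4,Y):
BBBBYY
BBBBYG
BBBBYY
BBBBYB
BBBBBB
BBBBBB
After op 4 paint(3,0,B):
BBBBYY
BBBBYG
BBBBYY
BBBBYB
BBBBBB
BBBBBB
After op 5 fill(2,1,Y) [29 cells changed]:
YYYYYY
YYYYYG
YYYYYY
YYYYYY
YYYYYY
YYYYYY
After op 6 paint(5,0,Y):
YYYYYY
YYYYYG
YYYYYY
YYYYYY
YYYYYY
YYYYYY
After op 7 paint(3,1,R):
YYYYYY
YYYYYG
YYYYYY
YRYYYY
YYYYYY
YYYYYY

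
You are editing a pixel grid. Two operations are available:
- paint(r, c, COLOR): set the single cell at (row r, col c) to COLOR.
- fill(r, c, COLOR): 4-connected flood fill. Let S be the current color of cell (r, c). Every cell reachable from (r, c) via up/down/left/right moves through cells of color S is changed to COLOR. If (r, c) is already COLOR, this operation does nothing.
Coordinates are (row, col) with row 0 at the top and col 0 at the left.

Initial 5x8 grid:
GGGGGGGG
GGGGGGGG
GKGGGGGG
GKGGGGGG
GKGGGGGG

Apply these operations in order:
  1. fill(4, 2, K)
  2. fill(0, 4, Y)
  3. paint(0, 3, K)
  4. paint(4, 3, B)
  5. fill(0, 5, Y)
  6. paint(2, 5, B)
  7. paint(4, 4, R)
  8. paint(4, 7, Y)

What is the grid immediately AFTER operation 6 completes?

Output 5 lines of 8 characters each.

Answer: YYYKYYYY
YYYYYYYY
YYYYYBYY
YYYYYYYY
YYYBYYYY

Derivation:
After op 1 fill(4,2,K) [37 cells changed]:
KKKKKKKK
KKKKKKKK
KKKKKKKK
KKKKKKKK
KKKKKKKK
After op 2 fill(0,4,Y) [40 cells changed]:
YYYYYYYY
YYYYYYYY
YYYYYYYY
YYYYYYYY
YYYYYYYY
After op 3 paint(0,3,K):
YYYKYYYY
YYYYYYYY
YYYYYYYY
YYYYYYYY
YYYYYYYY
After op 4 paint(4,3,B):
YYYKYYYY
YYYYYYYY
YYYYYYYY
YYYYYYYY
YYYBYYYY
After op 5 fill(0,5,Y) [0 cells changed]:
YYYKYYYY
YYYYYYYY
YYYYYYYY
YYYYYYYY
YYYBYYYY
After op 6 paint(2,5,B):
YYYKYYYY
YYYYYYYY
YYYYYBYY
YYYYYYYY
YYYBYYYY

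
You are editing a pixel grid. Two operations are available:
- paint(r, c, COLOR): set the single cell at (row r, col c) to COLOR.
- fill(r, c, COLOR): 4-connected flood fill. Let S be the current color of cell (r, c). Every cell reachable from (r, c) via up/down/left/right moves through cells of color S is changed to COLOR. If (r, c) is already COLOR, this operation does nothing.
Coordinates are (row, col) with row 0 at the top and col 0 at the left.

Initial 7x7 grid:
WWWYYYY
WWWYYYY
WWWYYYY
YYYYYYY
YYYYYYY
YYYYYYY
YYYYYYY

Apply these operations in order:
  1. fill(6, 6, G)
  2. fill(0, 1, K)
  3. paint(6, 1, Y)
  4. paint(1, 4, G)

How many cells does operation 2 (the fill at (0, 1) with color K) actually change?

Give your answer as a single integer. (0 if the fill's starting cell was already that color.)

After op 1 fill(6,6,G) [40 cells changed]:
WWWGGGG
WWWGGGG
WWWGGGG
GGGGGGG
GGGGGGG
GGGGGGG
GGGGGGG
After op 2 fill(0,1,K) [9 cells changed]:
KKKGGGG
KKKGGGG
KKKGGGG
GGGGGGG
GGGGGGG
GGGGGGG
GGGGGGG

Answer: 9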